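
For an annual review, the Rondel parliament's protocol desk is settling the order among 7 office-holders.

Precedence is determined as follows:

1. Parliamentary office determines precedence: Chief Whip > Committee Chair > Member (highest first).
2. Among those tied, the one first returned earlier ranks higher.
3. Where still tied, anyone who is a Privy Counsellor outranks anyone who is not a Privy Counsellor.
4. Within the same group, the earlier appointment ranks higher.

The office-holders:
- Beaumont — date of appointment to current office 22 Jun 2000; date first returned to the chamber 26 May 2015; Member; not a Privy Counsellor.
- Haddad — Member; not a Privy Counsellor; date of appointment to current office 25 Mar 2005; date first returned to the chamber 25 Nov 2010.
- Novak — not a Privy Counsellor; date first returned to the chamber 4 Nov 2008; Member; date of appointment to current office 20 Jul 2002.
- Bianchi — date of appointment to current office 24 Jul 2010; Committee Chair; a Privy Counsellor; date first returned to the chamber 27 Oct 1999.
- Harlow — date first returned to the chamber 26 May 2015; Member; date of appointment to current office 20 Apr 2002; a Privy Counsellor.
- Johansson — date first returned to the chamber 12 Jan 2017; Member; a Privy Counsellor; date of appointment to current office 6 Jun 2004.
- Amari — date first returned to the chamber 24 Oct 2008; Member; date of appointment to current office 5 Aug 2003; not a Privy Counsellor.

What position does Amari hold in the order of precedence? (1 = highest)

By parliamentary office: Bianchi (Committee Chair); then Amari, Novak, Haddad, Harlow, Beaumont and Johansson (Member).
Among Amari, Novak, Haddad, Harlow, Beaumont and Johansson, by date first returned to the chamber (earlier first): Amari (24 Oct 2008) before Novak (4 Nov 2008) before Haddad (25 Nov 2010) before Harlow and Beaumont (26 May 2015) before Johansson (12 Jan 2017).
Among Harlow and Beaumont, a Privy Counsellor before not a Privy Counsellor: Harlow (a Privy Counsellor) before Beaumont (not a Privy Counsellor).
Order: Bianchi, Amari, Novak, Haddad, Harlow, Beaumont, Johansson. So position 2.

2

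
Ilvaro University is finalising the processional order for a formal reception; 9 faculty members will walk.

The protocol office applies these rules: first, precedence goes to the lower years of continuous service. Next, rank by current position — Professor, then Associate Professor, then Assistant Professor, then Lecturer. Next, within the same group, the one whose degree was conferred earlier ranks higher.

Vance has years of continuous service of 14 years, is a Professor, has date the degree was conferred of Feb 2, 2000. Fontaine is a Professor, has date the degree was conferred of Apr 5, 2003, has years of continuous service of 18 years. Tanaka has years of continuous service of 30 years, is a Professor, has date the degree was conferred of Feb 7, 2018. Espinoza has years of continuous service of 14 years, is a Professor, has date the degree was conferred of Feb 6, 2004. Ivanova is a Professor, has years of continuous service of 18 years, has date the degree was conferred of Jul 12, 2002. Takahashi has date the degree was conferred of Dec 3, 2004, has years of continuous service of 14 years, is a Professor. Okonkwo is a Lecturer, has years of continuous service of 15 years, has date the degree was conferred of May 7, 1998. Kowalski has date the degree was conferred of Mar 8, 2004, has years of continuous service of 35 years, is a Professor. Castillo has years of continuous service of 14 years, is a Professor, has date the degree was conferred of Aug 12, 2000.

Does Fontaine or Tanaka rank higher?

By years of continuous service (lower first): Vance, Castillo, Espinoza and Takahashi (each 14 years); then Okonkwo (15 years); then Ivanova and Fontaine (both 18 years); then Tanaka (30 years); then Kowalski (35 years).
Vance, Castillo, Espinoza and Takahashi are each Professor, so the next rule applies.
Among Vance, Castillo, Espinoza and Takahashi, by date the degree was conferred (earlier first): Vance (Feb 2, 2000) before Castillo (Aug 12, 2000) before Espinoza (Feb 6, 2004) before Takahashi (Dec 3, 2004).
Ivanova and Fontaine are each Professor, so the next rule applies.
Among Ivanova and Fontaine, by date the degree was conferred (earlier first): Ivanova (Jul 12, 2002) before Fontaine (Apr 5, 2003).
So Fontaine takes precedence.

Fontaine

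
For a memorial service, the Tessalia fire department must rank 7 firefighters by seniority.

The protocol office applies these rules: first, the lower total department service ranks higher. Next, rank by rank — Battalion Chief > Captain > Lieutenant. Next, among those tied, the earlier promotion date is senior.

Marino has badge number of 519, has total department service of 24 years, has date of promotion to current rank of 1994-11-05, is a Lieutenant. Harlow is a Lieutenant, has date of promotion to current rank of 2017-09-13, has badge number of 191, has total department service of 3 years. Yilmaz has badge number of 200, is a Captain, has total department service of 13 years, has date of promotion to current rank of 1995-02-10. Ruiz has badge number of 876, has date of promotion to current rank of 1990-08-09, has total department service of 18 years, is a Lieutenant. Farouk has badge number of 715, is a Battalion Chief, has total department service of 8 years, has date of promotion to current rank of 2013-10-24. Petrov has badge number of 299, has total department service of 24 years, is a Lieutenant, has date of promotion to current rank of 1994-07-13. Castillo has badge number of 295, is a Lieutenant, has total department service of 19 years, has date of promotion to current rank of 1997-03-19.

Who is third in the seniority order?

By total department service (lower first): Harlow (3 years); then Farouk (8 years); then Yilmaz (13 years); then Ruiz (18 years); then Castillo (19 years); then Petrov and Marino (both 24 years).
Petrov and Marino are each Lieutenant, so the next rule applies.
Among Petrov and Marino, by date of promotion to current rank (earlier first): Petrov (1994-07-13) before Marino (1994-11-05).
Order: Harlow, Farouk, Yilmaz, Ruiz, Castillo, Petrov, Marino.

Yilmaz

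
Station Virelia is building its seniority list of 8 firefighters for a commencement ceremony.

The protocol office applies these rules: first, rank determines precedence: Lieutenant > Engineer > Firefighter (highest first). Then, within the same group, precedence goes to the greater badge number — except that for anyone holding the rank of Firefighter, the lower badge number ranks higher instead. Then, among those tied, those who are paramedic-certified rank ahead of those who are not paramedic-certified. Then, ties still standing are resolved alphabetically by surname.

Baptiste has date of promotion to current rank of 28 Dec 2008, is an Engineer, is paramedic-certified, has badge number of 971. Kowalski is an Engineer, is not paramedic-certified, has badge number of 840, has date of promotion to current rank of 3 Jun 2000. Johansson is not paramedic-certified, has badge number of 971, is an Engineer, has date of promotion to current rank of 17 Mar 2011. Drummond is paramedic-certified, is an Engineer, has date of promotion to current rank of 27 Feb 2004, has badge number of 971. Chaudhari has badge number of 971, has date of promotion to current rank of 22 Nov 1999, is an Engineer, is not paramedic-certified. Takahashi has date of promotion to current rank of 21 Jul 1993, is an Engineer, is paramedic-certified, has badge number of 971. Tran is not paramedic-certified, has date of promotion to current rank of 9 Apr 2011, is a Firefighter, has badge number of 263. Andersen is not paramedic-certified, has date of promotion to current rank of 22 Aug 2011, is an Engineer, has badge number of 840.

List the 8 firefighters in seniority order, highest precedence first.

Baptiste, Drummond, Takahashi, Chaudhari, Johansson, Andersen, Kowalski, Tran

By rank: Baptiste, Drummond, Takahashi, Chaudhari, Johansson, Andersen and Kowalski (Engineer); then Tran (Firefighter).
Among Baptiste, Drummond, Takahashi, Chaudhari, Johansson, Andersen and Kowalski, by badge number (higher first): Baptiste, Drummond, Takahashi, Chaudhari and Johansson (971) before Andersen and Kowalski (840).
Among Baptiste, Drummond, Takahashi, Chaudhari and Johansson, paramedic-certified before not paramedic-certified: Baptiste, Drummond and Takahashi (paramedic-certified) before Chaudhari and Johansson (not paramedic-certified).
Among Baptiste, Drummond and Takahashi, alphabetically by surname: Baptiste before Drummond before Takahashi.
Among Chaudhari and Johansson, alphabetically by surname: Chaudhari before Johansson.
Andersen and Kowalski are each not paramedic-certified, so the next rule applies.
Among Andersen and Kowalski, alphabetically by surname: Andersen before Kowalski.
Full order: Baptiste, Drummond, Takahashi, Chaudhari, Johansson, Andersen, Kowalski, Tran.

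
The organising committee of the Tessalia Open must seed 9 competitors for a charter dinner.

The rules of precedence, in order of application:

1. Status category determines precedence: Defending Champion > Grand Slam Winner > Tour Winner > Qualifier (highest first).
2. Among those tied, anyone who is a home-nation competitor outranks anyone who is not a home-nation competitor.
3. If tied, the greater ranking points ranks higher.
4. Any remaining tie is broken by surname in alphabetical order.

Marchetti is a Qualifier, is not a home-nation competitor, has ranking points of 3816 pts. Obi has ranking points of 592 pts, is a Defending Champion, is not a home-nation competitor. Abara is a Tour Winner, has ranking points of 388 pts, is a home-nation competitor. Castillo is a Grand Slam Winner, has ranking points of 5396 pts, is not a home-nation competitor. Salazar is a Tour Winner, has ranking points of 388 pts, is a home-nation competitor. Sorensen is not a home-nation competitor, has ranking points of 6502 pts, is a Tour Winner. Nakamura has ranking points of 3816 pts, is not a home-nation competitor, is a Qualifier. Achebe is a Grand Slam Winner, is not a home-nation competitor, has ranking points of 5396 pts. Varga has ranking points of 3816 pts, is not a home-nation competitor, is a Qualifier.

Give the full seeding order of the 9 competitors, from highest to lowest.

Obi, Achebe, Castillo, Abara, Salazar, Sorensen, Marchetti, Nakamura, Varga

By status category: Obi (Defending Champion); then Achebe and Castillo (Grand Slam Winner); then Abara, Salazar and Sorensen (Tour Winner); then Marchetti, Nakamura and Varga (Qualifier).
Achebe and Castillo are each not a home-nation competitor, so the next rule applies.
Achebe and Castillo both have ranking points 5396 pts, so the next rule applies.
Among Achebe and Castillo, alphabetically by surname: Achebe before Castillo.
Among Abara, Salazar and Sorensen, a home-nation competitor before not a home-nation competitor: Abara and Salazar (a home-nation competitor) before Sorensen (not a home-nation competitor).
Abara and Salazar both have ranking points 388 pts, so the next rule applies.
Among Abara and Salazar, alphabetically by surname: Abara before Salazar.
Marchetti, Nakamura and Varga are each not a home-nation competitor, so the next rule applies.
Marchetti, Nakamura and Varga all have ranking points 3816 pts, so the next rule applies.
Among Marchetti, Nakamura and Varga, alphabetically by surname: Marchetti before Nakamura before Varga.
Full order: Obi, Achebe, Castillo, Abara, Salazar, Sorensen, Marchetti, Nakamura, Varga.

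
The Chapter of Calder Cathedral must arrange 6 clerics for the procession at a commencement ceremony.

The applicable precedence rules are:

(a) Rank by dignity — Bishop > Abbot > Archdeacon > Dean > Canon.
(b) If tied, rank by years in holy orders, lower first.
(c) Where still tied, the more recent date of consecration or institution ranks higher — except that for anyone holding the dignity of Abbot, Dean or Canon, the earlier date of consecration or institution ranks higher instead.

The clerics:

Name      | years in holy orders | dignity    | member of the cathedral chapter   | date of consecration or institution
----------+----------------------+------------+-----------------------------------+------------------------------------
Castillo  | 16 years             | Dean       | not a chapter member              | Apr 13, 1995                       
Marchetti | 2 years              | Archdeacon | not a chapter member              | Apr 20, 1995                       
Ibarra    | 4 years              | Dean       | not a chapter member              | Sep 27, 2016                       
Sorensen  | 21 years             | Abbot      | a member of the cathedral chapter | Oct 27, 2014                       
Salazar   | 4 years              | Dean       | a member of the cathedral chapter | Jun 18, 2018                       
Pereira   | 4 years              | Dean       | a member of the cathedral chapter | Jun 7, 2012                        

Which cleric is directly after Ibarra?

Salazar

By dignity: Sorensen (Abbot); then Marchetti (Archdeacon); then Pereira, Ibarra, Salazar and Castillo (Dean).
Among Pereira, Ibarra, Salazar and Castillo, by years in holy orders (lower first): Pereira, Ibarra and Salazar (4 years) before Castillo (16 years).
Among Pereira, Ibarra and Salazar, by date of consecration or institution (earlier first) (reversed rule for this group): Pereira (Jun 7, 2012) before Ibarra (Sep 27, 2016) before Salazar (Jun 18, 2018).
Order: Sorensen, Marchetti, Pereira, Ibarra, Salazar, Castillo.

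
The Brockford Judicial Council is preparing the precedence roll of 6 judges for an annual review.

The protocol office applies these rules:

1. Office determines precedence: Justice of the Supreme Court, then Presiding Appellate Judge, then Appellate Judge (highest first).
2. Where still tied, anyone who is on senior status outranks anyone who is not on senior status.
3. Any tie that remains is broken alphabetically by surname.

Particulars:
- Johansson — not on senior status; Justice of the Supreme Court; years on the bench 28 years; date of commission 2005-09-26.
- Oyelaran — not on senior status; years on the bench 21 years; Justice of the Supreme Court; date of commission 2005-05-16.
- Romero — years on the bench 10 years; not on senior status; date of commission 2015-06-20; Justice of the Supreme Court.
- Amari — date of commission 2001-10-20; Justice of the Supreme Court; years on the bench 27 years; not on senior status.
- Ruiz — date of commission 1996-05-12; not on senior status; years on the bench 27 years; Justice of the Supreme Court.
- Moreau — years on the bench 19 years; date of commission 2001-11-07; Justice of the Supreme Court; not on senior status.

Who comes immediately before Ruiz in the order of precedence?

By office: Amari, Johansson, Moreau, Oyelaran, Romero and Ruiz (Justice of the Supreme Court).
Amari, Johansson, Moreau, Oyelaran, Romero and Ruiz are each not on senior status, so the next rule applies.
Among Amari, Johansson, Moreau, Oyelaran, Romero and Ruiz, alphabetically by surname: Amari before Johansson before Moreau before Oyelaran before Romero before Ruiz.
Order: Amari, Johansson, Moreau, Oyelaran, Romero, Ruiz.

Romero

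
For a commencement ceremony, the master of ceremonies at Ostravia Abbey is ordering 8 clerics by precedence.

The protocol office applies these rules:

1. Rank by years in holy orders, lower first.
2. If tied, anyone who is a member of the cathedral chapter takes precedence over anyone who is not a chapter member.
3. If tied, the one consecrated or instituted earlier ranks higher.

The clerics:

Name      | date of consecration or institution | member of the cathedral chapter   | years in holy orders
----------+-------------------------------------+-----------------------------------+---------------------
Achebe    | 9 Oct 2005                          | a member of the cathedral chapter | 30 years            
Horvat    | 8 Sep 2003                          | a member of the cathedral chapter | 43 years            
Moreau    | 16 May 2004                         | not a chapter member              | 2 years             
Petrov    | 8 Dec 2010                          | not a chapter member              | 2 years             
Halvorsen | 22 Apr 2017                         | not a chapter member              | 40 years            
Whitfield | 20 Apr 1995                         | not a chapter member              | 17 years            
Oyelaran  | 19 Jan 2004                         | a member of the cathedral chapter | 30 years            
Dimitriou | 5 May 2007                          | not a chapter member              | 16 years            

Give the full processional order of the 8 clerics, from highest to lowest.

By years in holy orders (lower first): Moreau and Petrov (both 2 years); then Dimitriou (16 years); then Whitfield (17 years); then Oyelaran and Achebe (both 30 years); then Halvorsen (40 years); then Horvat (43 years).
Moreau and Petrov are each not a chapter member, so the next rule applies.
Among Moreau and Petrov, by date of consecration or institution (earlier first): Moreau (16 May 2004) before Petrov (8 Dec 2010).
Oyelaran and Achebe are each a member of the cathedral chapter, so the next rule applies.
Among Oyelaran and Achebe, by date of consecration or institution (earlier first): Oyelaran (19 Jan 2004) before Achebe (9 Oct 2005).
Full order: Moreau, Petrov, Dimitriou, Whitfield, Oyelaran, Achebe, Halvorsen, Horvat.

Moreau, Petrov, Dimitriou, Whitfield, Oyelaran, Achebe, Halvorsen, Horvat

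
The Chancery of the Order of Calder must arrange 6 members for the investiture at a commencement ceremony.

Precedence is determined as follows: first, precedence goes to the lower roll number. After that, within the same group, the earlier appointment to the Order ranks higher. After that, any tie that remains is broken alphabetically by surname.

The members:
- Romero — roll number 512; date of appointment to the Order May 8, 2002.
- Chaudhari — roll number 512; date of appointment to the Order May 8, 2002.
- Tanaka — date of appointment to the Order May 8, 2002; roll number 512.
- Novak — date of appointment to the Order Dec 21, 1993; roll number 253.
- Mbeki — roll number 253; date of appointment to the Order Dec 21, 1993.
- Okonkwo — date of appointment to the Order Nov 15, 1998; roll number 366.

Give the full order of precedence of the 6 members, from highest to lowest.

By roll number (lower first): Mbeki and Novak (both 253); then Okonkwo (366); then Chaudhari, Romero and Tanaka (each 512).
Mbeki and Novak both have date of appointment to the Order Dec 21, 1993, so the next rule applies.
Among Mbeki and Novak, alphabetically by surname: Mbeki before Novak.
Chaudhari, Romero and Tanaka all have date of appointment to the Order May 8, 2002, so the next rule applies.
Among Chaudhari, Romero and Tanaka, alphabetically by surname: Chaudhari before Romero before Tanaka.
Full order: Mbeki, Novak, Okonkwo, Chaudhari, Romero, Tanaka.

Mbeki, Novak, Okonkwo, Chaudhari, Romero, Tanaka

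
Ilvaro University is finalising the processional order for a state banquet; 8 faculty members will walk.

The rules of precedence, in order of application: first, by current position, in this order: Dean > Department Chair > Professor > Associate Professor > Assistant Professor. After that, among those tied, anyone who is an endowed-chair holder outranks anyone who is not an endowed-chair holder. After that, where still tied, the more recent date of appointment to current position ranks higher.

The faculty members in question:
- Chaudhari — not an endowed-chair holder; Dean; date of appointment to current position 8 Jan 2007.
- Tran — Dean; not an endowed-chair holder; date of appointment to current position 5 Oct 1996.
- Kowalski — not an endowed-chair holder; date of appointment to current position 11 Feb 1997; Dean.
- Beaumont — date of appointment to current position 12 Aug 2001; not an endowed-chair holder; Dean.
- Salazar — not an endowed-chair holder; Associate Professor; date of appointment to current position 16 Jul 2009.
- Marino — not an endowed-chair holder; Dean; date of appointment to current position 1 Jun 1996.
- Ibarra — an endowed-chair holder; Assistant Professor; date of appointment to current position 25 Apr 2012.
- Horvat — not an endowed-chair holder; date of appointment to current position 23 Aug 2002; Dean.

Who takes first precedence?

Chaudhari

By current position: Chaudhari, Horvat, Beaumont, Kowalski, Tran and Marino (Dean); then Salazar (Associate Professor); then Ibarra (Assistant Professor).
Chaudhari, Horvat, Beaumont, Kowalski, Tran and Marino are each not an endowed-chair holder, so the next rule applies.
Among Chaudhari, Horvat, Beaumont, Kowalski, Tran and Marino, by date of appointment to current position (later first): Chaudhari (8 Jan 2007) before Horvat (23 Aug 2002) before Beaumont (12 Aug 2001) before Kowalski (11 Feb 1997) before Tran (5 Oct 1996) before Marino (1 Jun 1996).
Order: Chaudhari, Horvat, Beaumont, Kowalski, Tran, Marino, Salazar, Ibarra.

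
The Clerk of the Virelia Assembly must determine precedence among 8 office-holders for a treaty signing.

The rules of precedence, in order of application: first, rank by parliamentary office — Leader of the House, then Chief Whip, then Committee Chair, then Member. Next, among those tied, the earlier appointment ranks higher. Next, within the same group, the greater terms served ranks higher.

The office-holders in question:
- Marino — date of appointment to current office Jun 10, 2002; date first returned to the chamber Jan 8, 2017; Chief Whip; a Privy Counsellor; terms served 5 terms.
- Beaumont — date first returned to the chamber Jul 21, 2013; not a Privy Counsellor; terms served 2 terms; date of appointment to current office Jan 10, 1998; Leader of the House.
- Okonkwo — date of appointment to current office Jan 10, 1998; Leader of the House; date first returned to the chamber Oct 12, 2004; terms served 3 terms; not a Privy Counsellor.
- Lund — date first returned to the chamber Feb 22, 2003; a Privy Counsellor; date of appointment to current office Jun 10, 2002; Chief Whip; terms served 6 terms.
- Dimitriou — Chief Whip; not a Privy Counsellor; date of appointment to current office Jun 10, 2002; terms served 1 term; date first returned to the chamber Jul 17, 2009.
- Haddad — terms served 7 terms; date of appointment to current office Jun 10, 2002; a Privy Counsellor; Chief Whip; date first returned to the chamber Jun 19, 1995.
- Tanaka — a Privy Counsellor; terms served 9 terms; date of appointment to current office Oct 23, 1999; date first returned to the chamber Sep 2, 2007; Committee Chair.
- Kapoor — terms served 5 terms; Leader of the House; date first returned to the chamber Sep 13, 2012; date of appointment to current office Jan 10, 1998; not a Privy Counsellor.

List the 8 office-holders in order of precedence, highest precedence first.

Kapoor, Okonkwo, Beaumont, Haddad, Lund, Marino, Dimitriou, Tanaka

By parliamentary office: Kapoor, Okonkwo and Beaumont (Leader of the House); then Haddad, Lund, Marino and Dimitriou (Chief Whip); then Tanaka (Committee Chair).
Kapoor, Okonkwo and Beaumont all have date of appointment to current office Jan 10, 1998, so the next rule applies.
Among Kapoor, Okonkwo and Beaumont, by terms served (higher first): Kapoor (5 terms) before Okonkwo (3 terms) before Beaumont (2 terms).
Haddad, Lund, Marino and Dimitriou all have date of appointment to current office Jun 10, 2002, so the next rule applies.
Among Haddad, Lund, Marino and Dimitriou, by terms served (higher first): Haddad (7 terms) before Lund (6 terms) before Marino (5 terms) before Dimitriou (1 term).
Full order: Kapoor, Okonkwo, Beaumont, Haddad, Lund, Marino, Dimitriou, Tanaka.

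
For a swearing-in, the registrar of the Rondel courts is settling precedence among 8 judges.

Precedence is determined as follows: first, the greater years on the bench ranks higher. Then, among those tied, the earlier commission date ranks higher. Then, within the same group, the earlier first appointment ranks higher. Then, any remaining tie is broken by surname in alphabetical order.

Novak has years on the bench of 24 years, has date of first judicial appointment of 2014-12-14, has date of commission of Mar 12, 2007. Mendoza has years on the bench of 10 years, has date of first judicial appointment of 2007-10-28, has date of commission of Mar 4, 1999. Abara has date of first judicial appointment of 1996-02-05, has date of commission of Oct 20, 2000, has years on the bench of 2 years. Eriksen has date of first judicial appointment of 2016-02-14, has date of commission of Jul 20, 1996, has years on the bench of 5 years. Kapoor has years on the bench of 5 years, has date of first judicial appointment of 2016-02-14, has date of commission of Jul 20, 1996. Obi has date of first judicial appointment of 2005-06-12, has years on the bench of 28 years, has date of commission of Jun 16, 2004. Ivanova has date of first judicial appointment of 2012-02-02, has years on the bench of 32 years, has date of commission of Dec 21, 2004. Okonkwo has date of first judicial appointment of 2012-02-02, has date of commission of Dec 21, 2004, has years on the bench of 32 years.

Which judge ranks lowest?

Abara

By years on the bench (higher first): Ivanova and Okonkwo (both 32 years); then Obi (28 years); then Novak (24 years); then Mendoza (10 years); then Eriksen and Kapoor (both 5 years); then Abara (2 years).
Ivanova and Okonkwo both have date of commission Dec 21, 2004, so the next rule applies.
Ivanova and Okonkwo both have date of first judicial appointment 2012-02-02, so the next rule applies.
Among Ivanova and Okonkwo, alphabetically by surname: Ivanova before Okonkwo.
Eriksen and Kapoor both have date of commission Jul 20, 1996, so the next rule applies.
Eriksen and Kapoor both have date of first judicial appointment 2016-02-14, so the next rule applies.
Among Eriksen and Kapoor, alphabetically by surname: Eriksen before Kapoor.
Order: Ivanova, Okonkwo, Obi, Novak, Mendoza, Eriksen, Kapoor, Abara.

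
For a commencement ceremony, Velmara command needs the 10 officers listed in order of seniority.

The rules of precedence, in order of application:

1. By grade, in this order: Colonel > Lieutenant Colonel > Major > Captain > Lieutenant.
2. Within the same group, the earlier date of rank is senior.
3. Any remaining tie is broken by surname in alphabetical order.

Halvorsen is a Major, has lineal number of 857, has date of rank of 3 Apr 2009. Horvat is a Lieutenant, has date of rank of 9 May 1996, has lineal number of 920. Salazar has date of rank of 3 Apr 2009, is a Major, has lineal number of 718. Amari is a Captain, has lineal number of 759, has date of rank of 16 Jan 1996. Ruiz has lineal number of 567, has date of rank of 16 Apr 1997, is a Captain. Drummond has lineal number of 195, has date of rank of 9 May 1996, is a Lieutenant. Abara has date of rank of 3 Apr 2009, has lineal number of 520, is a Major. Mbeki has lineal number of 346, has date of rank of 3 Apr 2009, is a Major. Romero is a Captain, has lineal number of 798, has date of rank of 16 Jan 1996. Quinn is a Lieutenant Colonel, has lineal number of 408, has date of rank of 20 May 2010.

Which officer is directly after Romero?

Ruiz

By grade: Quinn (Lieutenant Colonel); then Abara, Halvorsen, Mbeki and Salazar (Major); then Amari, Romero and Ruiz (Captain); then Drummond and Horvat (Lieutenant).
Abara, Halvorsen, Mbeki and Salazar all have date of rank 3 Apr 2009, so the next rule applies.
Among Abara, Halvorsen, Mbeki and Salazar, alphabetically by surname: Abara before Halvorsen before Mbeki before Salazar.
Among Amari, Romero and Ruiz, by date of rank (earlier first): Amari and Romero (16 Jan 1996) before Ruiz (16 Apr 1997).
Among Amari and Romero, alphabetically by surname: Amari before Romero.
Drummond and Horvat both have date of rank 9 May 1996, so the next rule applies.
Among Drummond and Horvat, alphabetically by surname: Drummond before Horvat.
Order: Quinn, Abara, Halvorsen, Mbeki, Salazar, Amari, Romero, Ruiz, Drummond, Horvat.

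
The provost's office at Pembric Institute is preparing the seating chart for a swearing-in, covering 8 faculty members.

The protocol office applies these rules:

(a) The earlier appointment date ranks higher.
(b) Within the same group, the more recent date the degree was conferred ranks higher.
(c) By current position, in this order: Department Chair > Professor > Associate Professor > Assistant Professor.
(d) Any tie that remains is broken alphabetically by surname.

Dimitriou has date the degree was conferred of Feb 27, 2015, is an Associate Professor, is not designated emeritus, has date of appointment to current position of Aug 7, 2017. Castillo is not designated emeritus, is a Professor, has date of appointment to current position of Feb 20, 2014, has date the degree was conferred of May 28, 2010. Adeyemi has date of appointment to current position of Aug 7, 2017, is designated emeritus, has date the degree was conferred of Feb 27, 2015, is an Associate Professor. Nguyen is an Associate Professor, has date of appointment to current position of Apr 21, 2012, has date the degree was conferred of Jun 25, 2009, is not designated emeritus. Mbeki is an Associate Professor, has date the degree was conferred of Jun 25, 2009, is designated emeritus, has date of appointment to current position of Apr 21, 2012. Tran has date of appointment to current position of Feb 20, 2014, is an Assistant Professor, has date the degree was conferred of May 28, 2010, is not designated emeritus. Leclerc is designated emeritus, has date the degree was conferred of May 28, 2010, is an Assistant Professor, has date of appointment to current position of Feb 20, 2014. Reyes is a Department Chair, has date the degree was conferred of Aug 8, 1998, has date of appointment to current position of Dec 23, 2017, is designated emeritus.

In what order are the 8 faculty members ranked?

Mbeki, Nguyen, Castillo, Leclerc, Tran, Adeyemi, Dimitriou, Reyes

By date of appointment to current position (earlier first): Mbeki and Nguyen (both Apr 21, 2012); then Castillo, Leclerc and Tran (each Feb 20, 2014); then Adeyemi and Dimitriou (both Aug 7, 2017); then Reyes (Dec 23, 2017).
Mbeki and Nguyen both have date the degree was conferred Jun 25, 2009, so the next rule applies.
Mbeki and Nguyen are each Associate Professor, so the next rule applies.
Among Mbeki and Nguyen, alphabetically by surname: Mbeki before Nguyen.
Castillo, Leclerc and Tran all have date the degree was conferred May 28, 2010, so the next rule applies.
Among Castillo, Leclerc and Tran, by current position: Castillo (Professor) before Leclerc and Tran (Assistant Professor).
Among Leclerc and Tran, alphabetically by surname: Leclerc before Tran.
Adeyemi and Dimitriou both have date the degree was conferred Feb 27, 2015, so the next rule applies.
Adeyemi and Dimitriou are each Associate Professor, so the next rule applies.
Among Adeyemi and Dimitriou, alphabetically by surname: Adeyemi before Dimitriou.
Full order: Mbeki, Nguyen, Castillo, Leclerc, Tran, Adeyemi, Dimitriou, Reyes.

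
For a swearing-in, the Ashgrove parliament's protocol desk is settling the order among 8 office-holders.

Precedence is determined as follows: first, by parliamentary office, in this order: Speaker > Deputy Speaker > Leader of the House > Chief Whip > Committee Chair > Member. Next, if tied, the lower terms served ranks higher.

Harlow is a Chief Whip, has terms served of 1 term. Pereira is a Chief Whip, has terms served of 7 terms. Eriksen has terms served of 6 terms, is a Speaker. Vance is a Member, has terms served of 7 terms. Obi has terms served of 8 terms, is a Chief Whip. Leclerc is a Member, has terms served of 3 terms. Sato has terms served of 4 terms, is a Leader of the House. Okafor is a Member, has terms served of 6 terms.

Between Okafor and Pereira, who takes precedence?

Pereira

By parliamentary office: Eriksen (Speaker); then Sato (Leader of the House); then Harlow, Pereira and Obi (Chief Whip); then Leclerc, Okafor and Vance (Member).
Among Harlow, Pereira and Obi, by terms served (lower first): Harlow (1 term) before Pereira (7 terms) before Obi (8 terms).
Among Leclerc, Okafor and Vance, by terms served (lower first): Leclerc (3 terms) before Okafor (6 terms) before Vance (7 terms).
So Pereira takes precedence.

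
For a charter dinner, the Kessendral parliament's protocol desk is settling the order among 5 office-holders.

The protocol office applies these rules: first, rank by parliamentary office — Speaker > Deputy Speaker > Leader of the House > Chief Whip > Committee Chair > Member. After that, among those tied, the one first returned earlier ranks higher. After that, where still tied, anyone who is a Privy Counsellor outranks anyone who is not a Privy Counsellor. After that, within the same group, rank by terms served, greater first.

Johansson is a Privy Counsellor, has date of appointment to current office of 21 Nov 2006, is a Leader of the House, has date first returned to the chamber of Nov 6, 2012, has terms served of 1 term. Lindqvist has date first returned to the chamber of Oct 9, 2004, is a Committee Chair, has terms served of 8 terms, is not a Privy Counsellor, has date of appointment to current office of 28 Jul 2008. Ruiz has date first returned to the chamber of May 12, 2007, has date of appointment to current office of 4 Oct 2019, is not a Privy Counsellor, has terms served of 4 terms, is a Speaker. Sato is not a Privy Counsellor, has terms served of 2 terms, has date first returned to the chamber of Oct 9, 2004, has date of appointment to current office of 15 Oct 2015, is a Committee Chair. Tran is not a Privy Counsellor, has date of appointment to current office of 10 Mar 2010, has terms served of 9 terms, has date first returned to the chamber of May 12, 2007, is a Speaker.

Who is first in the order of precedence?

By parliamentary office: Tran and Ruiz (Speaker); then Johansson (Leader of the House); then Lindqvist and Sato (Committee Chair).
Tran and Ruiz both have date first returned to the chamber May 12, 2007, so the next rule applies.
Tran and Ruiz are each not a Privy Counsellor, so the next rule applies.
Among Tran and Ruiz, by terms served (higher first): Tran (9 terms) before Ruiz (4 terms).
Lindqvist and Sato both have date first returned to the chamber Oct 9, 2004, so the next rule applies.
Lindqvist and Sato are each not a Privy Counsellor, so the next rule applies.
Among Lindqvist and Sato, by terms served (higher first): Lindqvist (8 terms) before Sato (2 terms).
Order: Tran, Ruiz, Johansson, Lindqvist, Sato.

Tran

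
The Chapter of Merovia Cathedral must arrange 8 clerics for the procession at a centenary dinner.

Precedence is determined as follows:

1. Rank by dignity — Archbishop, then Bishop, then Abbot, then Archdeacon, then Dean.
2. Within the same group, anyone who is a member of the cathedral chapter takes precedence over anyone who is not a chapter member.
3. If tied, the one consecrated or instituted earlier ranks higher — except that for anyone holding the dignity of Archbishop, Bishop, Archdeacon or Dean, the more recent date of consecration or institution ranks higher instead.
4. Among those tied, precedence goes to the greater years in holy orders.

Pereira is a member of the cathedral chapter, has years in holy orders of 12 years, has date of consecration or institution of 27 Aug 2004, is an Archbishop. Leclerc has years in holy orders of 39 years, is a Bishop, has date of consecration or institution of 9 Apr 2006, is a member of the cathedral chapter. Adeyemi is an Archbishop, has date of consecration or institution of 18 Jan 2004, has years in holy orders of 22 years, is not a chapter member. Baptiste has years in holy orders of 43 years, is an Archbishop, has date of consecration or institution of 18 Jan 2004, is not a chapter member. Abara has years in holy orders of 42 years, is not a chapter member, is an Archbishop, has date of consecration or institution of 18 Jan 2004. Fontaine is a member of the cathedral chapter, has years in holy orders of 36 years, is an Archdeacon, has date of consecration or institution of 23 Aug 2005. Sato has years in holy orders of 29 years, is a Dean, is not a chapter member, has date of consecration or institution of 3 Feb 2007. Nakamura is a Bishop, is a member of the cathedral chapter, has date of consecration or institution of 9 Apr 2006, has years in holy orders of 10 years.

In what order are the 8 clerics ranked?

Pereira, Baptiste, Abara, Adeyemi, Leclerc, Nakamura, Fontaine, Sato

By dignity: Pereira, Baptiste, Abara and Adeyemi (Archbishop); then Leclerc and Nakamura (Bishop); then Fontaine (Archdeacon); then Sato (Dean).
Among Pereira, Baptiste, Abara and Adeyemi, a member of the cathedral chapter before not a chapter member: Pereira (a member of the cathedral chapter) before Baptiste, Abara and Adeyemi (not a chapter member).
Baptiste, Abara and Adeyemi all have date of consecration or institution 18 Jan 2004, so the next rule applies.
Among Baptiste, Abara and Adeyemi, by years in holy orders (higher first): Baptiste (43 years) before Abara (42 years) before Adeyemi (22 years).
Leclerc and Nakamura are each a member of the cathedral chapter, so the next rule applies.
Leclerc and Nakamura both have date of consecration or institution 9 Apr 2006, so the next rule applies.
Among Leclerc and Nakamura, by years in holy orders (higher first): Leclerc (39 years) before Nakamura (10 years).
Full order: Pereira, Baptiste, Abara, Adeyemi, Leclerc, Nakamura, Fontaine, Sato.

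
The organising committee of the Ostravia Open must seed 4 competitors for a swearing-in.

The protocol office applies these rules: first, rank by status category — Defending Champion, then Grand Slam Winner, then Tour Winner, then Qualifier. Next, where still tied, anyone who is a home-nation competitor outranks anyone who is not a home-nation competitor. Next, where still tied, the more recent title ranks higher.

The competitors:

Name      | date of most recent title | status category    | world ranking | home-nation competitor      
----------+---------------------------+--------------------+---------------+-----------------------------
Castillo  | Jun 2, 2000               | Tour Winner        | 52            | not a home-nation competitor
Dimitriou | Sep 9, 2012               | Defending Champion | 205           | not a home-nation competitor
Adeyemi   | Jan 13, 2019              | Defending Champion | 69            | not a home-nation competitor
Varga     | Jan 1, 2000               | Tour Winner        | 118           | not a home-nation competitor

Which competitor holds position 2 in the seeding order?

By status category: Adeyemi and Dimitriou (Defending Champion); then Castillo and Varga (Tour Winner).
Adeyemi and Dimitriou are each not a home-nation competitor, so the next rule applies.
Among Adeyemi and Dimitriou, by date of most recent title (later first): Adeyemi (Jan 13, 2019) before Dimitriou (Sep 9, 2012).
Castillo and Varga are each not a home-nation competitor, so the next rule applies.
Among Castillo and Varga, by date of most recent title (later first): Castillo (Jun 2, 2000) before Varga (Jan 1, 2000).
Order: Adeyemi, Dimitriou, Castillo, Varga.

Dimitriou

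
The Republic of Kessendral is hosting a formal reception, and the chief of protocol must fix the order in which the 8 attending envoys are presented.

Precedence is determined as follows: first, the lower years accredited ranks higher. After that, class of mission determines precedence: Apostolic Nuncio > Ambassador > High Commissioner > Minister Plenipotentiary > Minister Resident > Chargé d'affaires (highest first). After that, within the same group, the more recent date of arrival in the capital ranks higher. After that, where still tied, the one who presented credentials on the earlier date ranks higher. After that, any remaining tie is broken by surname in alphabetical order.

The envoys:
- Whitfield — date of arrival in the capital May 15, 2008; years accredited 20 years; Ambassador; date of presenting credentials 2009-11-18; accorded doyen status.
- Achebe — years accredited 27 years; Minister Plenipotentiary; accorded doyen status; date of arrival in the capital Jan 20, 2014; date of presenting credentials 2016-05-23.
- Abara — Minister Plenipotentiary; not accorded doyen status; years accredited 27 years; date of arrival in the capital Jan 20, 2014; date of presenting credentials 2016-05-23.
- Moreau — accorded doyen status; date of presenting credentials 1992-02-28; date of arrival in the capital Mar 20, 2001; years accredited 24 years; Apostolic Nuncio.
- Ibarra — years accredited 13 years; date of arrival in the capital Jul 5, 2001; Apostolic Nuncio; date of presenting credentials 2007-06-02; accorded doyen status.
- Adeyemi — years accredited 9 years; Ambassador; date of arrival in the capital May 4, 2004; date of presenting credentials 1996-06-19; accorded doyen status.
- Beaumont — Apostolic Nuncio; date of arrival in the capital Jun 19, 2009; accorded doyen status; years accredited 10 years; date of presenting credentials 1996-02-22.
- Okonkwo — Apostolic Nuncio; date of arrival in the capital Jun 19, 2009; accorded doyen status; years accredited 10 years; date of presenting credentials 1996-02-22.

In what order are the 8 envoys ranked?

By years accredited (lower first): Adeyemi (9 years); then Beaumont and Okonkwo (both 10 years); then Ibarra (13 years); then Whitfield (20 years); then Moreau (24 years); then Abara and Achebe (both 27 years).
Beaumont and Okonkwo are each Apostolic Nuncio, so the next rule applies.
Beaumont and Okonkwo both have date of arrival in the capital Jun 19, 2009, so the next rule applies.
Beaumont and Okonkwo both have date of presenting credentials 1996-02-22, so the next rule applies.
Among Beaumont and Okonkwo, alphabetically by surname: Beaumont before Okonkwo.
Abara and Achebe are each Minister Plenipotentiary, so the next rule applies.
Abara and Achebe both have date of arrival in the capital Jan 20, 2014, so the next rule applies.
Abara and Achebe both have date of presenting credentials 2016-05-23, so the next rule applies.
Among Abara and Achebe, alphabetically by surname: Abara before Achebe.
Full order: Adeyemi, Beaumont, Okonkwo, Ibarra, Whitfield, Moreau, Abara, Achebe.

Adeyemi, Beaumont, Okonkwo, Ibarra, Whitfield, Moreau, Abara, Achebe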